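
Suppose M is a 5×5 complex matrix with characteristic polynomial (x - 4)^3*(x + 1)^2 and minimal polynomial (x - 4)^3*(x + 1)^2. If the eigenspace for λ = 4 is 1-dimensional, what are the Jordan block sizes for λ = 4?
Block sizes for λ = 4: [3]

Step 1 — from the characteristic polynomial, algebraic multiplicity of λ = 4 is 3. From dim ker(M − (4)·I) = 1, there are exactly 1 Jordan blocks for λ = 4.
Step 2 — from the minimal polynomial, the factor (x − 4)^3 tells us the largest block for λ = 4 has size 3.
Step 3 — with total size 3, 1 blocks, and largest block 3, the block sizes (in nonincreasing order) are [3].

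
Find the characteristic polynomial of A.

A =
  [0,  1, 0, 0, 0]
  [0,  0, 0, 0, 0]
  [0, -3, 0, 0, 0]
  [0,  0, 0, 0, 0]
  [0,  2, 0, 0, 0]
x^5

Expanding det(x·I − A) (e.g. by cofactor expansion or by noting that A is similar to its Jordan form J, which has the same characteristic polynomial as A) gives
  χ_A(x) = x^5
which factors as x^5. The eigenvalues (with algebraic multiplicities) are λ = 0 with multiplicity 5.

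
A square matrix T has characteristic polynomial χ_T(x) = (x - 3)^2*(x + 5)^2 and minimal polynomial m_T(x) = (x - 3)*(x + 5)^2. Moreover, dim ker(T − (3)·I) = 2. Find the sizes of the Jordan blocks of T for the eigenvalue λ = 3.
Block sizes for λ = 3: [1, 1]

Step 1 — from the characteristic polynomial, algebraic multiplicity of λ = 3 is 2. From dim ker(T − (3)·I) = 2, there are exactly 2 Jordan blocks for λ = 3.
Step 2 — from the minimal polynomial, the factor (x − 3) tells us the largest block for λ = 3 has size 1.
Step 3 — with total size 2, 2 blocks, and largest block 1, the block sizes (in nonincreasing order) are [1, 1].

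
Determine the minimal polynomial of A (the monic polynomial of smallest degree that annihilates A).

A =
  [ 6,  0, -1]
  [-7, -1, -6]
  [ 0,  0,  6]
x^3 - 11*x^2 + 24*x + 36

The characteristic polynomial is χ_A(x) = (x - 6)^2*(x + 1), so the eigenvalues are known. The minimal polynomial is
  m_A(x) = Π_λ (x − λ)^{k_λ}
where k_λ is the size of the *largest* Jordan block for λ (equivalently, the smallest k with (A − λI)^k v = 0 for every generalised eigenvector v of λ).

  λ = -1: largest Jordan block has size 1, contributing (x + 1)
  λ = 6: largest Jordan block has size 2, contributing (x − 6)^2

So m_A(x) = (x - 6)^2*(x + 1) = x^3 - 11*x^2 + 24*x + 36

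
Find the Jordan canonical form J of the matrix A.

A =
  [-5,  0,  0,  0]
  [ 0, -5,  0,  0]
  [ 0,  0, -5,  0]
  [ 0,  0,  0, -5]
J_1(-5) ⊕ J_1(-5) ⊕ J_1(-5) ⊕ J_1(-5)

The characteristic polynomial is
  det(x·I − A) = x^4 + 20*x^3 + 150*x^2 + 500*x + 625 = (x + 5)^4

Eigenvalues and multiplicities (the geometric multiplicity of λ is n − rank(A − λI), which equals the number of Jordan blocks for λ):
  λ = -5: algebraic multiplicity = 4, geometric multiplicity = 4

Determining the block sizes for each eigenvalue:
  λ = -5: gm = am = 4, so every block has size 1 → block sizes [1, 1, 1, 1]

Assembling the blocks gives a Jordan form
J =
  [-5,  0,  0,  0]
  [ 0, -5,  0,  0]
  [ 0,  0, -5,  0]
  [ 0,  0,  0, -5]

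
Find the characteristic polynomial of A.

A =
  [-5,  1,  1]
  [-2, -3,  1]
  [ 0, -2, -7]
x^3 + 15*x^2 + 75*x + 125

Expanding det(x·I − A) (e.g. by cofactor expansion or by noting that A is similar to its Jordan form J, which has the same characteristic polynomial as A) gives
  χ_A(x) = x^3 + 15*x^2 + 75*x + 125
which factors as (x + 5)^3. The eigenvalues (with algebraic multiplicities) are λ = -5 with multiplicity 3.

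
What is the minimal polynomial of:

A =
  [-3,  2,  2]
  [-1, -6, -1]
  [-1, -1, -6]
x^2 + 10*x + 25

The characteristic polynomial is χ_A(x) = (x + 5)^3, so the eigenvalues are known. The minimal polynomial is
  m_A(x) = Π_λ (x − λ)^{k_λ}
where k_λ is the size of the *largest* Jordan block for λ (equivalently, the smallest k with (A − λI)^k v = 0 for every generalised eigenvector v of λ).

  λ = -5: largest Jordan block has size 2, contributing (x + 5)^2

So m_A(x) = (x + 5)^2 = x^2 + 10*x + 25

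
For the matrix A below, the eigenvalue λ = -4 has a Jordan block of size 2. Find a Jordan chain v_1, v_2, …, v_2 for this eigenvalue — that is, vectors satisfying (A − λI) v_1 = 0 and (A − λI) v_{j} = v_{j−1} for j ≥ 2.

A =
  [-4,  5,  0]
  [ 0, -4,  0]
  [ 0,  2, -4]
A Jordan chain for λ = -4 of length 2:
v_1 = (5, 0, 2)ᵀ
v_2 = (0, 1, 0)ᵀ

Let N = A − (-4)·I. We want v_2 with N^2 v_2 = 0 but N^1 v_2 ≠ 0; then v_{j-1} := N · v_j for j = 2, …, 2.

Pick v_2 = (0, 1, 0)ᵀ.
Then v_1 = N · v_2 = (5, 0, 2)ᵀ.

Sanity check: (A − (-4)·I) v_1 = (0, 0, 0)ᵀ = 0. ✓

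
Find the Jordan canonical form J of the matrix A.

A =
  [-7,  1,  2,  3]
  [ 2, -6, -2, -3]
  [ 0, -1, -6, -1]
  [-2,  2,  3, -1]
J_3(-5) ⊕ J_1(-5)

The characteristic polynomial is
  det(x·I − A) = x^4 + 20*x^3 + 150*x^2 + 500*x + 625 = (x + 5)^4

Eigenvalues and multiplicities (the geometric multiplicity of λ is n − rank(A − λI), which equals the number of Jordan blocks for λ):
  λ = -5: algebraic multiplicity = 4, geometric multiplicity = 2

Determining the block sizes for each eigenvalue:
  λ = -5: with am = 4 and gm = 2, the partition is not yet determined (e.g. several partitions of 4 into 2 parts exist). Let N = A − (-5)·I. Computing rank(N^1) = 2, rank(N^2) = 1, rank(N^3) = 0; the number of blocks of size ≥ j is rank(N^{j−1}) − rank(N^j), giving [2, 1, 1]. So we have 1 block(s) of size 3, 1 block(s) of size 1 → block sizes [3, 1]

Assembling the blocks gives a Jordan form
J =
  [-5,  1,  0,  0]
  [ 0, -5,  1,  0]
  [ 0,  0, -5,  0]
  [ 0,  0,  0, -5]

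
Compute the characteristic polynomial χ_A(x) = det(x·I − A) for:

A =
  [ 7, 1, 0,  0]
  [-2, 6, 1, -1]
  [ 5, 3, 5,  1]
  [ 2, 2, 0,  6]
x^4 - 24*x^3 + 216*x^2 - 864*x + 1296

Expanding det(x·I − A) (e.g. by cofactor expansion or by noting that A is similar to its Jordan form J, which has the same characteristic polynomial as A) gives
  χ_A(x) = x^4 - 24*x^3 + 216*x^2 - 864*x + 1296
which factors as (x - 6)^4. The eigenvalues (with algebraic multiplicities) are λ = 6 with multiplicity 4.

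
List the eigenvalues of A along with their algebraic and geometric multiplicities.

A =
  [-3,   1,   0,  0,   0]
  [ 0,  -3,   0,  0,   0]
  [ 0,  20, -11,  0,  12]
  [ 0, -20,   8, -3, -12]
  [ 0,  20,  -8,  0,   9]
λ = -3: alg = 4, geom = 3; λ = 1: alg = 1, geom = 1

Step 1 — factor the characteristic polynomial to read off the algebraic multiplicities:
  χ_A(x) = (x - 1)*(x + 3)^4

Step 2 — compute geometric multiplicities via the rank-nullity identity g(λ) = n − rank(A − λI):
  rank(A − (-3)·I) = 2, so dim ker(A − (-3)·I) = n − 2 = 3
  rank(A − (1)·I) = 4, so dim ker(A − (1)·I) = n − 4 = 1

Summary:
  λ = -3: algebraic multiplicity = 4, geometric multiplicity = 3
  λ = 1: algebraic multiplicity = 1, geometric multiplicity = 1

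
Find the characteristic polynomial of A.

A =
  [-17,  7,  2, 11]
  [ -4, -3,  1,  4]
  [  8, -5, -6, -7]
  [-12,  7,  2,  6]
x^4 + 20*x^3 + 150*x^2 + 500*x + 625

Expanding det(x·I − A) (e.g. by cofactor expansion or by noting that A is similar to its Jordan form J, which has the same characteristic polynomial as A) gives
  χ_A(x) = x^4 + 20*x^3 + 150*x^2 + 500*x + 625
which factors as (x + 5)^4. The eigenvalues (with algebraic multiplicities) are λ = -5 with multiplicity 4.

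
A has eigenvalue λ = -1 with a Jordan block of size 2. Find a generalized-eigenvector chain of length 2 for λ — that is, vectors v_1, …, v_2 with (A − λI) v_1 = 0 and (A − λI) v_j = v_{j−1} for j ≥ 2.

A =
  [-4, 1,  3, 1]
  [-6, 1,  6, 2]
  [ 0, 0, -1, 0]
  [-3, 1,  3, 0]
A Jordan chain for λ = -1 of length 2:
v_1 = (-3, -6, 0, -3)ᵀ
v_2 = (1, 0, 0, 0)ᵀ

Let N = A − (-1)·I. We want v_2 with N^2 v_2 = 0 but N^1 v_2 ≠ 0; then v_{j-1} := N · v_j for j = 2, …, 2.

Pick v_2 = (1, 0, 0, 0)ᵀ.
Then v_1 = N · v_2 = (-3, -6, 0, -3)ᵀ.

Sanity check: (A − (-1)·I) v_1 = (0, 0, 0, 0)ᵀ = 0. ✓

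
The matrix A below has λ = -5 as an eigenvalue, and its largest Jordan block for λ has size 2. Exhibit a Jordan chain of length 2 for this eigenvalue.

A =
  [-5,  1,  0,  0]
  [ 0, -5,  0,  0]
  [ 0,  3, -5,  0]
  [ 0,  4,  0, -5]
A Jordan chain for λ = -5 of length 2:
v_1 = (1, 0, 3, 4)ᵀ
v_2 = (0, 1, 0, 0)ᵀ

Let N = A − (-5)·I. We want v_2 with N^2 v_2 = 0 but N^1 v_2 ≠ 0; then v_{j-1} := N · v_j for j = 2, …, 2.

Pick v_2 = (0, 1, 0, 0)ᵀ.
Then v_1 = N · v_2 = (1, 0, 3, 4)ᵀ.

Sanity check: (A − (-5)·I) v_1 = (0, 0, 0, 0)ᵀ = 0. ✓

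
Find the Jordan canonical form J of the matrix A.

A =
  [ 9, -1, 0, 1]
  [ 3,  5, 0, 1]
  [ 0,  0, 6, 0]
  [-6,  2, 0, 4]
J_2(6) ⊕ J_1(6) ⊕ J_1(6)

The characteristic polynomial is
  det(x·I − A) = x^4 - 24*x^3 + 216*x^2 - 864*x + 1296 = (x - 6)^4

Eigenvalues and multiplicities (the geometric multiplicity of λ is n − rank(A − λI), which equals the number of Jordan blocks for λ):
  λ = 6: algebraic multiplicity = 4, geometric multiplicity = 3

Determining the block sizes for each eigenvalue:
  λ = 6: 3 blocks summing to 4 forces exactly one block of size 2 and the rest size 1 → block sizes [2, 1, 1]

Assembling the blocks gives a Jordan form
J =
  [6, 1, 0, 0]
  [0, 6, 0, 0]
  [0, 0, 6, 0]
  [0, 0, 0, 6]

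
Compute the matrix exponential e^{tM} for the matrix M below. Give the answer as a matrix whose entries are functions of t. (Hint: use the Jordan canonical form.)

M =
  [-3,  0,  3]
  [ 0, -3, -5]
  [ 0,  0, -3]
e^{tM} =
  [exp(-3*t), 0, 3*t*exp(-3*t)]
  [0, exp(-3*t), -5*t*exp(-3*t)]
  [0, 0, exp(-3*t)]

Strategy: write M = P · J · P⁻¹ where J is a Jordan canonical form, so e^{tM} = P · e^{tJ} · P⁻¹, and e^{tJ} can be computed block-by-block.

M has Jordan form
J =
  [-3,  1,  0]
  [ 0, -3,  0]
  [ 0,  0, -3]
(up to reordering of blocks).

Per-block formulas:
  For a 2×2 Jordan block J_2(-3): exp(t · J_2(-3)) = e^(-3t)·(I + t·N), where N is the 2×2 nilpotent shift.
  For a 1×1 block at λ = -3: exp(t · [-3]) = [e^(-3t)].

After assembling e^{tJ} and conjugating by P, we get:

e^{tM} =
  [exp(-3*t), 0, 3*t*exp(-3*t)]
  [0, exp(-3*t), -5*t*exp(-3*t)]
  [0, 0, exp(-3*t)]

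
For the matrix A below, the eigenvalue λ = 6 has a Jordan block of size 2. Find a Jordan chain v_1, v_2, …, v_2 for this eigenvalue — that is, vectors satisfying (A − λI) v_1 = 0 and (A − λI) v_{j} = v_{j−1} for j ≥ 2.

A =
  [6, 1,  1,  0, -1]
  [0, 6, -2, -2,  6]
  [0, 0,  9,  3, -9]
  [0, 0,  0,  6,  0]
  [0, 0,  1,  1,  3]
A Jordan chain for λ = 6 of length 2:
v_1 = (1, 0, 0, 0, 0)ᵀ
v_2 = (0, 1, 0, 0, 0)ᵀ

Let N = A − (6)·I. We want v_2 with N^2 v_2 = 0 but N^1 v_2 ≠ 0; then v_{j-1} := N · v_j for j = 2, …, 2.

Pick v_2 = (0, 1, 0, 0, 0)ᵀ.
Then v_1 = N · v_2 = (1, 0, 0, 0, 0)ᵀ.

Sanity check: (A − (6)·I) v_1 = (0, 0, 0, 0, 0)ᵀ = 0. ✓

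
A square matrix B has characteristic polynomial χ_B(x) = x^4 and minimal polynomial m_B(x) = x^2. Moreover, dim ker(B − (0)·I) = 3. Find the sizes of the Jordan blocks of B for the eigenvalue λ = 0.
Block sizes for λ = 0: [2, 1, 1]

Step 1 — from the characteristic polynomial, algebraic multiplicity of λ = 0 is 4. From dim ker(B − (0)·I) = 3, there are exactly 3 Jordan blocks for λ = 0.
Step 2 — from the minimal polynomial, the factor (x − 0)^2 tells us the largest block for λ = 0 has size 2.
Step 3 — with total size 4, 3 blocks, and largest block 2, the block sizes (in nonincreasing order) are [2, 1, 1].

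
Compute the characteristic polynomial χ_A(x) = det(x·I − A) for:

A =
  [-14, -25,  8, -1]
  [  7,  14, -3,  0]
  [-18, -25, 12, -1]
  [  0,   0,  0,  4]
x^4 - 16*x^3 + 96*x^2 - 256*x + 256

Expanding det(x·I − A) (e.g. by cofactor expansion or by noting that A is similar to its Jordan form J, which has the same characteristic polynomial as A) gives
  χ_A(x) = x^4 - 16*x^3 + 96*x^2 - 256*x + 256
which factors as (x - 4)^4. The eigenvalues (with algebraic multiplicities) are λ = 4 with multiplicity 4.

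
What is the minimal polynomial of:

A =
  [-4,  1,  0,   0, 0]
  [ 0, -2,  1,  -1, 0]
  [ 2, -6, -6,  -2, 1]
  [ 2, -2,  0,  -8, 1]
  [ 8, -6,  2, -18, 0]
x^3 + 12*x^2 + 48*x + 64

The characteristic polynomial is χ_A(x) = (x + 4)^5, so the eigenvalues are known. The minimal polynomial is
  m_A(x) = Π_λ (x − λ)^{k_λ}
where k_λ is the size of the *largest* Jordan block for λ (equivalently, the smallest k with (A − λI)^k v = 0 for every generalised eigenvector v of λ).

  λ = -4: largest Jordan block has size 3, contributing (x + 4)^3

So m_A(x) = (x + 4)^3 = x^3 + 12*x^2 + 48*x + 64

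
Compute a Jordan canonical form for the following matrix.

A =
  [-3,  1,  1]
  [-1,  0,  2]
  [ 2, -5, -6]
J_3(-3)

The characteristic polynomial is
  det(x·I − A) = x^3 + 9*x^2 + 27*x + 27 = (x + 3)^3

Eigenvalues and multiplicities (the geometric multiplicity of λ is n − rank(A − λI), which equals the number of Jordan blocks for λ):
  λ = -3: algebraic multiplicity = 3, geometric multiplicity = 1

Determining the block sizes for each eigenvalue:
  λ = -3: one block (gm = 1), so the single block has size am = 3 → block sizes [3]

Assembling the blocks gives a Jordan form
J =
  [-3,  1,  0]
  [ 0, -3,  1]
  [ 0,  0, -3]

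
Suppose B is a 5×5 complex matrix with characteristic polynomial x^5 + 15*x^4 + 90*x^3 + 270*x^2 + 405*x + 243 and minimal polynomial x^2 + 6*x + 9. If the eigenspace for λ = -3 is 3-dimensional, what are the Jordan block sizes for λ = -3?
Block sizes for λ = -3: [2, 2, 1]

Step 1 — from the characteristic polynomial, algebraic multiplicity of λ = -3 is 5. From dim ker(B − (-3)·I) = 3, there are exactly 3 Jordan blocks for λ = -3.
Step 2 — from the minimal polynomial, the factor (x + 3)^2 tells us the largest block for λ = -3 has size 2.
Step 3 — with total size 5, 3 blocks, and largest block 2, the block sizes (in nonincreasing order) are [2, 2, 1].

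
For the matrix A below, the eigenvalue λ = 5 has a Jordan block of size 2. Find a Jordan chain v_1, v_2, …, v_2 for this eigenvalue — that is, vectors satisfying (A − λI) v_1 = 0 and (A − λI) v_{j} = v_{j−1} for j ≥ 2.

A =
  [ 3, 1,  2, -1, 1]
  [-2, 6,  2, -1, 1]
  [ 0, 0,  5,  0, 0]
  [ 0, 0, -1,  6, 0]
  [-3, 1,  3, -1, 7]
A Jordan chain for λ = 5 of length 2:
v_1 = (1, 1, 0, 0, 1)ᵀ
v_2 = (0, 1, 0, 0, 0)ᵀ

Let N = A − (5)·I. We want v_2 with N^2 v_2 = 0 but N^1 v_2 ≠ 0; then v_{j-1} := N · v_j for j = 2, …, 2.

Pick v_2 = (0, 1, 0, 0, 0)ᵀ.
Then v_1 = N · v_2 = (1, 1, 0, 0, 1)ᵀ.

Sanity check: (A − (5)·I) v_1 = (0, 0, 0, 0, 0)ᵀ = 0. ✓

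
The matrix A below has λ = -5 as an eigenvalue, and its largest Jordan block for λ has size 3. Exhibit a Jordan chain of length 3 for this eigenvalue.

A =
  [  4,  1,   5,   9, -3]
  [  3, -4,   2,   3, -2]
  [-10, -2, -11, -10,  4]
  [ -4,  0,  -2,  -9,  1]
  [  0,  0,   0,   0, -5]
A Jordan chain for λ = -5 of length 3:
v_1 = (-2, -2, 4, 0, 0)ᵀ
v_2 = (9, 3, -10, -4, 0)ᵀ
v_3 = (1, 0, 0, 0, 0)ᵀ

Let N = A − (-5)·I. We want v_3 with N^3 v_3 = 0 but N^2 v_3 ≠ 0; then v_{j-1} := N · v_j for j = 3, …, 2.

Pick v_3 = (1, 0, 0, 0, 0)ᵀ.
Then v_2 = N · v_3 = (9, 3, -10, -4, 0)ᵀ.
Then v_1 = N · v_2 = (-2, -2, 4, 0, 0)ᵀ.

Sanity check: (A − (-5)·I) v_1 = (0, 0, 0, 0, 0)ᵀ = 0. ✓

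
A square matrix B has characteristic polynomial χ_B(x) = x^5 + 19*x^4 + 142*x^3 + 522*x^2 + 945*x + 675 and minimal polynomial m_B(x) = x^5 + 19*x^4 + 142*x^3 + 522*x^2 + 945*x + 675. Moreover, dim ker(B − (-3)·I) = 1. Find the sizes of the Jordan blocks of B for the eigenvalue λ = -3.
Block sizes for λ = -3: [3]

Step 1 — from the characteristic polynomial, algebraic multiplicity of λ = -3 is 3. From dim ker(B − (-3)·I) = 1, there are exactly 1 Jordan blocks for λ = -3.
Step 2 — from the minimal polynomial, the factor (x + 3)^3 tells us the largest block for λ = -3 has size 3.
Step 3 — with total size 3, 1 blocks, and largest block 3, the block sizes (in nonincreasing order) are [3].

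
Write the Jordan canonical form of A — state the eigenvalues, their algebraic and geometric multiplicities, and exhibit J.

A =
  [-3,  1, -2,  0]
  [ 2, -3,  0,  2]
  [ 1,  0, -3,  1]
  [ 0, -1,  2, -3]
J_2(-3) ⊕ J_2(-3)

The characteristic polynomial is
  det(x·I − A) = x^4 + 12*x^3 + 54*x^2 + 108*x + 81 = (x + 3)^4

Eigenvalues and multiplicities (the geometric multiplicity of λ is n − rank(A − λI), which equals the number of Jordan blocks for λ):
  λ = -3: algebraic multiplicity = 4, geometric multiplicity = 2

Determining the block sizes for each eigenvalue:
  λ = -3: with am = 4 and gm = 2, the partition is not yet determined (e.g. several partitions of 4 into 2 parts exist). Let N = A − (-3)·I. Computing rank(N^1) = 2, rank(N^2) = 0; the number of blocks of size ≥ j is rank(N^{j−1}) − rank(N^j), giving [2, 2]. So we have 2 block(s) of size 2 → block sizes [2, 2]

Assembling the blocks gives a Jordan form
J =
  [-3,  1,  0,  0]
  [ 0, -3,  0,  0]
  [ 0,  0, -3,  1]
  [ 0,  0,  0, -3]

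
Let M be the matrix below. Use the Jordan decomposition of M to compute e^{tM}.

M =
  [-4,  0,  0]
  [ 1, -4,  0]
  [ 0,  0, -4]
e^{tM} =
  [exp(-4*t), 0, 0]
  [t*exp(-4*t), exp(-4*t), 0]
  [0, 0, exp(-4*t)]

Strategy: write M = P · J · P⁻¹ where J is a Jordan canonical form, so e^{tM} = P · e^{tJ} · P⁻¹, and e^{tJ} can be computed block-by-block.

M has Jordan form
J =
  [-4,  1,  0]
  [ 0, -4,  0]
  [ 0,  0, -4]
(up to reordering of blocks).

Per-block formulas:
  For a 2×2 Jordan block J_2(-4): exp(t · J_2(-4)) = e^(-4t)·(I + t·N), where N is the 2×2 nilpotent shift.
  For a 1×1 block at λ = -4: exp(t · [-4]) = [e^(-4t)].

After assembling e^{tJ} and conjugating by P, we get:

e^{tM} =
  [exp(-4*t), 0, 0]
  [t*exp(-4*t), exp(-4*t), 0]
  [0, 0, exp(-4*t)]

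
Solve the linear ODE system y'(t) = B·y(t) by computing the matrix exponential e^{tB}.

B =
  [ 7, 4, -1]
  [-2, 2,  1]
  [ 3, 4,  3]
e^{tB} =
  [-t^2*exp(4*t) + 3*t*exp(4*t) + exp(4*t), 4*t*exp(4*t), t^2*exp(4*t) - t*exp(4*t)]
  [t^2*exp(4*t)/2 - 2*t*exp(4*t), -2*t*exp(4*t) + exp(4*t), -t^2*exp(4*t)/2 + t*exp(4*t)]
  [-t^2*exp(4*t) + 3*t*exp(4*t), 4*t*exp(4*t), t^2*exp(4*t) - t*exp(4*t) + exp(4*t)]

Strategy: write B = P · J · P⁻¹ where J is a Jordan canonical form, so e^{tB} = P · e^{tJ} · P⁻¹, and e^{tJ} can be computed block-by-block.

B has Jordan form
J =
  [4, 1, 0]
  [0, 4, 1]
  [0, 0, 4]
(up to reordering of blocks).

Per-block formulas:
  For a 3×3 Jordan block J_3(4): exp(t · J_3(4)) = e^(4t)·(I + t·N + (t^2/2)·N^2), where N is the 3×3 nilpotent shift.

After assembling e^{tJ} and conjugating by P, we get:

e^{tB} =
  [-t^2*exp(4*t) + 3*t*exp(4*t) + exp(4*t), 4*t*exp(4*t), t^2*exp(4*t) - t*exp(4*t)]
  [t^2*exp(4*t)/2 - 2*t*exp(4*t), -2*t*exp(4*t) + exp(4*t), -t^2*exp(4*t)/2 + t*exp(4*t)]
  [-t^2*exp(4*t) + 3*t*exp(4*t), 4*t*exp(4*t), t^2*exp(4*t) - t*exp(4*t) + exp(4*t)]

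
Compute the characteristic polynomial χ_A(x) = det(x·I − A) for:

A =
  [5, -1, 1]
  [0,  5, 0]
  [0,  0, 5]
x^3 - 15*x^2 + 75*x - 125

Expanding det(x·I − A) (e.g. by cofactor expansion or by noting that A is similar to its Jordan form J, which has the same characteristic polynomial as A) gives
  χ_A(x) = x^3 - 15*x^2 + 75*x - 125
which factors as (x - 5)^3. The eigenvalues (with algebraic multiplicities) are λ = 5 with multiplicity 3.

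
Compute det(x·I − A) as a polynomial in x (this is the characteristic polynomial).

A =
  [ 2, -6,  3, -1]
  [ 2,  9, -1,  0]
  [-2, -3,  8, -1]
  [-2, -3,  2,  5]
x^4 - 24*x^3 + 216*x^2 - 864*x + 1296

Expanding det(x·I − A) (e.g. by cofactor expansion or by noting that A is similar to its Jordan form J, which has the same characteristic polynomial as A) gives
  χ_A(x) = x^4 - 24*x^3 + 216*x^2 - 864*x + 1296
which factors as (x - 6)^4. The eigenvalues (with algebraic multiplicities) are λ = 6 with multiplicity 4.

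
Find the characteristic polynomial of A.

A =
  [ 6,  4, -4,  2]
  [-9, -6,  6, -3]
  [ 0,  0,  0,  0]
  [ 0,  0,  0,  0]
x^4

Expanding det(x·I − A) (e.g. by cofactor expansion or by noting that A is similar to its Jordan form J, which has the same characteristic polynomial as A) gives
  χ_A(x) = x^4
which factors as x^4. The eigenvalues (with algebraic multiplicities) are λ = 0 with multiplicity 4.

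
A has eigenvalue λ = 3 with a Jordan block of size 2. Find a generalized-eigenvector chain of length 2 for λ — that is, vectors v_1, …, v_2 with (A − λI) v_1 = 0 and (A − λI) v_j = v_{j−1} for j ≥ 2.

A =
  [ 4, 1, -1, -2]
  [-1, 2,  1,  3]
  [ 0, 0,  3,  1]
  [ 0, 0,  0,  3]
A Jordan chain for λ = 3 of length 2:
v_1 = (1, -1, 0, 0)ᵀ
v_2 = (1, 0, 0, 0)ᵀ

Let N = A − (3)·I. We want v_2 with N^2 v_2 = 0 but N^1 v_2 ≠ 0; then v_{j-1} := N · v_j for j = 2, …, 2.

Pick v_2 = (1, 0, 0, 0)ᵀ.
Then v_1 = N · v_2 = (1, -1, 0, 0)ᵀ.

Sanity check: (A − (3)·I) v_1 = (0, 0, 0, 0)ᵀ = 0. ✓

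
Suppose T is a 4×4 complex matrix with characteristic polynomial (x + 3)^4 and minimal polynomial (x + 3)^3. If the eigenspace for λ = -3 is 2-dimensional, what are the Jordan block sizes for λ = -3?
Block sizes for λ = -3: [3, 1]

Step 1 — from the characteristic polynomial, algebraic multiplicity of λ = -3 is 4. From dim ker(T − (-3)·I) = 2, there are exactly 2 Jordan blocks for λ = -3.
Step 2 — from the minimal polynomial, the factor (x + 3)^3 tells us the largest block for λ = -3 has size 3.
Step 3 — with total size 4, 2 blocks, and largest block 3, the block sizes (in nonincreasing order) are [3, 1].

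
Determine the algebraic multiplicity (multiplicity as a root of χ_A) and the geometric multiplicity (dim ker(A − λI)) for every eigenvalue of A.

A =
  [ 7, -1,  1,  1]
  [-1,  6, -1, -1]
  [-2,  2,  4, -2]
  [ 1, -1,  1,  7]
λ = 6: alg = 4, geom = 2

Step 1 — factor the characteristic polynomial to read off the algebraic multiplicities:
  χ_A(x) = (x - 6)^4

Step 2 — compute geometric multiplicities via the rank-nullity identity g(λ) = n − rank(A − λI):
  rank(A − (6)·I) = 2, so dim ker(A − (6)·I) = n − 2 = 2

Summary:
  λ = 6: algebraic multiplicity = 4, geometric multiplicity = 2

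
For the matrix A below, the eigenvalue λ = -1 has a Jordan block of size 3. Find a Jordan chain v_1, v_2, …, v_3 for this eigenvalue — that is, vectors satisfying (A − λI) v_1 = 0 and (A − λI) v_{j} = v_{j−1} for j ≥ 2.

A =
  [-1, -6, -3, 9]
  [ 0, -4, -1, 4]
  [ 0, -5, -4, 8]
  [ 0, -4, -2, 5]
A Jordan chain for λ = -1 of length 3:
v_1 = (-3, -2, -2, -2)ᵀ
v_2 = (-6, -3, -5, -4)ᵀ
v_3 = (0, 1, 0, 0)ᵀ

Let N = A − (-1)·I. We want v_3 with N^3 v_3 = 0 but N^2 v_3 ≠ 0; then v_{j-1} := N · v_j for j = 3, …, 2.

Pick v_3 = (0, 1, 0, 0)ᵀ.
Then v_2 = N · v_3 = (-6, -3, -5, -4)ᵀ.
Then v_1 = N · v_2 = (-3, -2, -2, -2)ᵀ.

Sanity check: (A − (-1)·I) v_1 = (0, 0, 0, 0)ᵀ = 0. ✓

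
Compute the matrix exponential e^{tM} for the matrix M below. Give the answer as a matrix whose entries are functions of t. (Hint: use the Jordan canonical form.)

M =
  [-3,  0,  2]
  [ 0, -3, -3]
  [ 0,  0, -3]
e^{tM} =
  [exp(-3*t), 0, 2*t*exp(-3*t)]
  [0, exp(-3*t), -3*t*exp(-3*t)]
  [0, 0, exp(-3*t)]

Strategy: write M = P · J · P⁻¹ where J is a Jordan canonical form, so e^{tM} = P · e^{tJ} · P⁻¹, and e^{tJ} can be computed block-by-block.

M has Jordan form
J =
  [-3,  1,  0]
  [ 0, -3,  0]
  [ 0,  0, -3]
(up to reordering of blocks).

Per-block formulas:
  For a 2×2 Jordan block J_2(-3): exp(t · J_2(-3)) = e^(-3t)·(I + t·N), where N is the 2×2 nilpotent shift.
  For a 1×1 block at λ = -3: exp(t · [-3]) = [e^(-3t)].

After assembling e^{tJ} and conjugating by P, we get:

e^{tM} =
  [exp(-3*t), 0, 2*t*exp(-3*t)]
  [0, exp(-3*t), -3*t*exp(-3*t)]
  [0, 0, exp(-3*t)]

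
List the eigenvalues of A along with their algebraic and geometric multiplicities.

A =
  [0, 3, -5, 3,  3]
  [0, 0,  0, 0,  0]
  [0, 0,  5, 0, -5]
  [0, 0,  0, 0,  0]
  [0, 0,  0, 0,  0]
λ = 0: alg = 4, geom = 3; λ = 5: alg = 1, geom = 1

Step 1 — factor the characteristic polynomial to read off the algebraic multiplicities:
  χ_A(x) = x^4*(x - 5)

Step 2 — compute geometric multiplicities via the rank-nullity identity g(λ) = n − rank(A − λI):
  rank(A − (0)·I) = 2, so dim ker(A − (0)·I) = n − 2 = 3
  rank(A − (5)·I) = 4, so dim ker(A − (5)·I) = n − 4 = 1

Summary:
  λ = 0: algebraic multiplicity = 4, geometric multiplicity = 3
  λ = 5: algebraic multiplicity = 1, geometric multiplicity = 1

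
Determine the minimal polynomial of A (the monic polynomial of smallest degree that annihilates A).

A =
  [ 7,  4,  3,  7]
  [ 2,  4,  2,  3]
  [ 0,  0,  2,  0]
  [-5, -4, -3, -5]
x^3 - 6*x^2 + 12*x - 8

The characteristic polynomial is χ_A(x) = (x - 2)^4, so the eigenvalues are known. The minimal polynomial is
  m_A(x) = Π_λ (x − λ)^{k_λ}
where k_λ is the size of the *largest* Jordan block for λ (equivalently, the smallest k with (A − λI)^k v = 0 for every generalised eigenvector v of λ).

  λ = 2: largest Jordan block has size 3, contributing (x − 2)^3

So m_A(x) = (x - 2)^3 = x^3 - 6*x^2 + 12*x - 8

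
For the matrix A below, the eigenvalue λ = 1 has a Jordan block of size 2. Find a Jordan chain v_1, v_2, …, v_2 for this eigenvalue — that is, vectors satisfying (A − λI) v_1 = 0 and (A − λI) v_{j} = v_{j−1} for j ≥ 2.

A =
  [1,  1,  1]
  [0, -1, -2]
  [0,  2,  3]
A Jordan chain for λ = 1 of length 2:
v_1 = (1, -2, 2)ᵀ
v_2 = (0, 1, 0)ᵀ

Let N = A − (1)·I. We want v_2 with N^2 v_2 = 0 but N^1 v_2 ≠ 0; then v_{j-1} := N · v_j for j = 2, …, 2.

Pick v_2 = (0, 1, 0)ᵀ.
Then v_1 = N · v_2 = (1, -2, 2)ᵀ.

Sanity check: (A − (1)·I) v_1 = (0, 0, 0)ᵀ = 0. ✓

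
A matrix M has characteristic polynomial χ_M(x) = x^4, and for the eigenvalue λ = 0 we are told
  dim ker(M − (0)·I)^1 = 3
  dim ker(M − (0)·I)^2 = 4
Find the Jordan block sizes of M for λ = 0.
Block sizes for λ = 0: [2, 1, 1]

From the dimensions of kernels of powers, the number of Jordan blocks of size at least j is d_j − d_{j−1} where d_j = dim ker(N^j) (with d_0 = 0). Computing the differences gives [3, 1].
The number of blocks of size exactly k is (#blocks of size ≥ k) − (#blocks of size ≥ k + 1), so the partition is: 2 block(s) of size 1, 1 block(s) of size 2.
In nonincreasing order the block sizes are [2, 1, 1].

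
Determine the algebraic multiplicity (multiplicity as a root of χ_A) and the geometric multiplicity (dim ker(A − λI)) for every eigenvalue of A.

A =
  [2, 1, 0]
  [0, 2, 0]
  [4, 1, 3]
λ = 2: alg = 2, geom = 1; λ = 3: alg = 1, geom = 1

Step 1 — factor the characteristic polynomial to read off the algebraic multiplicities:
  χ_A(x) = (x - 3)*(x - 2)^2

Step 2 — compute geometric multiplicities via the rank-nullity identity g(λ) = n − rank(A − λI):
  rank(A − (2)·I) = 2, so dim ker(A − (2)·I) = n − 2 = 1
  rank(A − (3)·I) = 2, so dim ker(A − (3)·I) = n − 2 = 1

Summary:
  λ = 2: algebraic multiplicity = 2, geometric multiplicity = 1
  λ = 3: algebraic multiplicity = 1, geometric multiplicity = 1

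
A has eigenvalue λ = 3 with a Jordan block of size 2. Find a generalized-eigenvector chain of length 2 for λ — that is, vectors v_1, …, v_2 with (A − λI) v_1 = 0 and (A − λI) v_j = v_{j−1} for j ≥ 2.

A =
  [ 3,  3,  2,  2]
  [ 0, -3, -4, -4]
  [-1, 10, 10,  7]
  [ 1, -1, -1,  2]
A Jordan chain for λ = 3 of length 2:
v_1 = (0, 0, -1, 1)ᵀ
v_2 = (1, 0, 0, 0)ᵀ

Let N = A − (3)·I. We want v_2 with N^2 v_2 = 0 but N^1 v_2 ≠ 0; then v_{j-1} := N · v_j for j = 2, …, 2.

Pick v_2 = (1, 0, 0, 0)ᵀ.
Then v_1 = N · v_2 = (0, 0, -1, 1)ᵀ.

Sanity check: (A − (3)·I) v_1 = (0, 0, 0, 0)ᵀ = 0. ✓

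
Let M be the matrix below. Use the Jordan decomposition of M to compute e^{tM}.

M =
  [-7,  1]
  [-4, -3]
e^{tM} =
  [-2*t*exp(-5*t) + exp(-5*t), t*exp(-5*t)]
  [-4*t*exp(-5*t), 2*t*exp(-5*t) + exp(-5*t)]

Strategy: write M = P · J · P⁻¹ where J is a Jordan canonical form, so e^{tM} = P · e^{tJ} · P⁻¹, and e^{tJ} can be computed block-by-block.

M has Jordan form
J =
  [-5,  1]
  [ 0, -5]
(up to reordering of blocks).

Per-block formulas:
  For a 2×2 Jordan block J_2(-5): exp(t · J_2(-5)) = e^(-5t)·(I + t·N), where N is the 2×2 nilpotent shift.

After assembling e^{tJ} and conjugating by P, we get:

e^{tM} =
  [-2*t*exp(-5*t) + exp(-5*t), t*exp(-5*t)]
  [-4*t*exp(-5*t), 2*t*exp(-5*t) + exp(-5*t)]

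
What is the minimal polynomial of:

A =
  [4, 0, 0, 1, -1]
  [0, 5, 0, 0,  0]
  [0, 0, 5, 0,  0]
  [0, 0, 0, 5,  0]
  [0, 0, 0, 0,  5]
x^2 - 9*x + 20

The characteristic polynomial is χ_A(x) = (x - 5)^4*(x - 4), so the eigenvalues are known. The minimal polynomial is
  m_A(x) = Π_λ (x − λ)^{k_λ}
where k_λ is the size of the *largest* Jordan block for λ (equivalently, the smallest k with (A − λI)^k v = 0 for every generalised eigenvector v of λ).

  λ = 4: largest Jordan block has size 1, contributing (x − 4)
  λ = 5: largest Jordan block has size 1, contributing (x − 5)

So m_A(x) = (x - 5)*(x - 4) = x^2 - 9*x + 20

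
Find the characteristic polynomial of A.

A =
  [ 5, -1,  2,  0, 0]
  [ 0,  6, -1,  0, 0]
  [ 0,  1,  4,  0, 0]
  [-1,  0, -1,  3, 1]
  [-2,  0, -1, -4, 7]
x^5 - 25*x^4 + 250*x^3 - 1250*x^2 + 3125*x - 3125

Expanding det(x·I − A) (e.g. by cofactor expansion or by noting that A is similar to its Jordan form J, which has the same characteristic polynomial as A) gives
  χ_A(x) = x^5 - 25*x^4 + 250*x^3 - 1250*x^2 + 3125*x - 3125
which factors as (x - 5)^5. The eigenvalues (with algebraic multiplicities) are λ = 5 with multiplicity 5.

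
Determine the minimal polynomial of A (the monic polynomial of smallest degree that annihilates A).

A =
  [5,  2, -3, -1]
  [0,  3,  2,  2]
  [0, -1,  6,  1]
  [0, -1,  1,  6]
x^2 - 10*x + 25

The characteristic polynomial is χ_A(x) = (x - 5)^4, so the eigenvalues are known. The minimal polynomial is
  m_A(x) = Π_λ (x − λ)^{k_λ}
where k_λ is the size of the *largest* Jordan block for λ (equivalently, the smallest k with (A − λI)^k v = 0 for every generalised eigenvector v of λ).

  λ = 5: largest Jordan block has size 2, contributing (x − 5)^2

So m_A(x) = (x - 5)^2 = x^2 - 10*x + 25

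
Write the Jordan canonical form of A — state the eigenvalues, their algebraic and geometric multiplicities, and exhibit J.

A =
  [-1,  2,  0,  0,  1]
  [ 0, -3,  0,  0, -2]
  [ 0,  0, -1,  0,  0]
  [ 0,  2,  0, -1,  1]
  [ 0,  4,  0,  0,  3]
J_2(-1) ⊕ J_1(-1) ⊕ J_1(-1) ⊕ J_1(1)

The characteristic polynomial is
  det(x·I − A) = x^5 + 3*x^4 + 2*x^3 - 2*x^2 - 3*x - 1 = (x - 1)*(x + 1)^4

Eigenvalues and multiplicities (the geometric multiplicity of λ is n − rank(A − λI), which equals the number of Jordan blocks for λ):
  λ = -1: algebraic multiplicity = 4, geometric multiplicity = 3
  λ = 1: algebraic multiplicity = 1, geometric multiplicity = 1

Determining the block sizes for each eigenvalue:
  λ = -1: 3 blocks summing to 4 forces exactly one block of size 2 and the rest size 1 → block sizes [2, 1, 1]
  λ = 1: one block (gm = 1), so the single block has size am = 1 → block sizes [1]

Assembling the blocks gives a Jordan form
J =
  [-1,  1,  0,  0, 0]
  [ 0, -1,  0,  0, 0]
  [ 0,  0, -1,  0, 0]
  [ 0,  0,  0, -1, 0]
  [ 0,  0,  0,  0, 1]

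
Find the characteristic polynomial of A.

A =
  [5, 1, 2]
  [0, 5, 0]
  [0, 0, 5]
x^3 - 15*x^2 + 75*x - 125

Expanding det(x·I − A) (e.g. by cofactor expansion or by noting that A is similar to its Jordan form J, which has the same characteristic polynomial as A) gives
  χ_A(x) = x^3 - 15*x^2 + 75*x - 125
which factors as (x - 5)^3. The eigenvalues (with algebraic multiplicities) are λ = 5 with multiplicity 3.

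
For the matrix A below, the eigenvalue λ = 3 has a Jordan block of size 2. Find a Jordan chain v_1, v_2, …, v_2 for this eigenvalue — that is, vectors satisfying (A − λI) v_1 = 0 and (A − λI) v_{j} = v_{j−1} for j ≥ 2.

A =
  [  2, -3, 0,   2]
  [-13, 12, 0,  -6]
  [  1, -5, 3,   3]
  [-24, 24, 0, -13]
A Jordan chain for λ = 3 of length 2:
v_1 = (0, 0, -1, 0)ᵀ
v_2 = (0, 2, 0, 3)ᵀ

Let N = A − (3)·I. We want v_2 with N^2 v_2 = 0 but N^1 v_2 ≠ 0; then v_{j-1} := N · v_j for j = 2, …, 2.

Pick v_2 = (0, 2, 0, 3)ᵀ.
Then v_1 = N · v_2 = (0, 0, -1, 0)ᵀ.

Sanity check: (A − (3)·I) v_1 = (0, 0, 0, 0)ᵀ = 0. ✓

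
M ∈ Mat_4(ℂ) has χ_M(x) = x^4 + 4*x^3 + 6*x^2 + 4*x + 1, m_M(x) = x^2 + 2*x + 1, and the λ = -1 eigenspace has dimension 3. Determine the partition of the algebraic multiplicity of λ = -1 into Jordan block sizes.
Block sizes for λ = -1: [2, 1, 1]

Step 1 — from the characteristic polynomial, algebraic multiplicity of λ = -1 is 4. From dim ker(M − (-1)·I) = 3, there are exactly 3 Jordan blocks for λ = -1.
Step 2 — from the minimal polynomial, the factor (x + 1)^2 tells us the largest block for λ = -1 has size 2.
Step 3 — with total size 4, 3 blocks, and largest block 2, the block sizes (in nonincreasing order) are [2, 1, 1].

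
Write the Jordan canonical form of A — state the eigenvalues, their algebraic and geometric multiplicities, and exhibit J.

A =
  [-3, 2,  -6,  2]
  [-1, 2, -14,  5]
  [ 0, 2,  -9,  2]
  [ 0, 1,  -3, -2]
J_3(-3) ⊕ J_1(-3)

The characteristic polynomial is
  det(x·I − A) = x^4 + 12*x^3 + 54*x^2 + 108*x + 81 = (x + 3)^4

Eigenvalues and multiplicities (the geometric multiplicity of λ is n − rank(A − λI), which equals the number of Jordan blocks for λ):
  λ = -3: algebraic multiplicity = 4, geometric multiplicity = 2

Determining the block sizes for each eigenvalue:
  λ = -3: with am = 4 and gm = 2, the partition is not yet determined (e.g. several partitions of 4 into 2 parts exist). Let N = A − (-3)·I. Computing rank(N^1) = 2, rank(N^2) = 1, rank(N^3) = 0; the number of blocks of size ≥ j is rank(N^{j−1}) − rank(N^j), giving [2, 1, 1]. So we have 1 block(s) of size 3, 1 block(s) of size 1 → block sizes [3, 1]

Assembling the blocks gives a Jordan form
J =
  [-3,  1,  0,  0]
  [ 0, -3,  1,  0]
  [ 0,  0, -3,  0]
  [ 0,  0,  0, -3]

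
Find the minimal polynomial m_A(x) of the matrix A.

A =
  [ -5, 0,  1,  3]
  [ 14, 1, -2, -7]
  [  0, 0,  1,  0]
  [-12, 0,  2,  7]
x^2 - 2*x + 1

The characteristic polynomial is χ_A(x) = (x - 1)^4, so the eigenvalues are known. The minimal polynomial is
  m_A(x) = Π_λ (x − λ)^{k_λ}
where k_λ is the size of the *largest* Jordan block for λ (equivalently, the smallest k with (A − λI)^k v = 0 for every generalised eigenvector v of λ).

  λ = 1: largest Jordan block has size 2, contributing (x − 1)^2

So m_A(x) = (x - 1)^2 = x^2 - 2*x + 1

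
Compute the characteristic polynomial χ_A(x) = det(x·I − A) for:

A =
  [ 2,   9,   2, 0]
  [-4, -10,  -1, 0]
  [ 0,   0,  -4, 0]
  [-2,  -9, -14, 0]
x^4 + 12*x^3 + 48*x^2 + 64*x

Expanding det(x·I − A) (e.g. by cofactor expansion or by noting that A is similar to its Jordan form J, which has the same characteristic polynomial as A) gives
  χ_A(x) = x^4 + 12*x^3 + 48*x^2 + 64*x
which factors as x*(x + 4)^3. The eigenvalues (with algebraic multiplicities) are λ = -4 with multiplicity 3, λ = 0 with multiplicity 1.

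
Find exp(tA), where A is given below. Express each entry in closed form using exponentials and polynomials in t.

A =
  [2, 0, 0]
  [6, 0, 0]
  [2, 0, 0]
e^{tA} =
  [exp(2*t), 0, 0]
  [3*exp(2*t) - 3, 1, 0]
  [exp(2*t) - 1, 0, 1]

Strategy: write A = P · J · P⁻¹ where J is a Jordan canonical form, so e^{tA} = P · e^{tJ} · P⁻¹, and e^{tJ} can be computed block-by-block.

A has Jordan form
J =
  [0, 0, 0]
  [0, 0, 0]
  [0, 0, 2]
(up to reordering of blocks).

Per-block formulas:
  For a 1×1 block at λ = 2: exp(t · [2]) = [e^(2t)].
  For a 1×1 block at λ = 0: exp(t · [0]) = [e^(0t)].

After assembling e^{tJ} and conjugating by P, we get:

e^{tA} =
  [exp(2*t), 0, 0]
  [3*exp(2*t) - 3, 1, 0]
  [exp(2*t) - 1, 0, 1]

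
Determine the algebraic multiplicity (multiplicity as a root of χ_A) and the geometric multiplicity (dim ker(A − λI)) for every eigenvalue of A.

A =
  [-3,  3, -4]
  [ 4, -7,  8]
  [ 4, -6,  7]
λ = -1: alg = 3, geom = 2

Step 1 — factor the characteristic polynomial to read off the algebraic multiplicities:
  χ_A(x) = (x + 1)^3

Step 2 — compute geometric multiplicities via the rank-nullity identity g(λ) = n − rank(A − λI):
  rank(A − (-1)·I) = 1, so dim ker(A − (-1)·I) = n − 1 = 2

Summary:
  λ = -1: algebraic multiplicity = 3, geometric multiplicity = 2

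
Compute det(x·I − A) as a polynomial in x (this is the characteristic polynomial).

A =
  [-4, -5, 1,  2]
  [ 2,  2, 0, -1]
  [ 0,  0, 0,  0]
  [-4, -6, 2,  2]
x^4

Expanding det(x·I − A) (e.g. by cofactor expansion or by noting that A is similar to its Jordan form J, which has the same characteristic polynomial as A) gives
  χ_A(x) = x^4
which factors as x^4. The eigenvalues (with algebraic multiplicities) are λ = 0 with multiplicity 4.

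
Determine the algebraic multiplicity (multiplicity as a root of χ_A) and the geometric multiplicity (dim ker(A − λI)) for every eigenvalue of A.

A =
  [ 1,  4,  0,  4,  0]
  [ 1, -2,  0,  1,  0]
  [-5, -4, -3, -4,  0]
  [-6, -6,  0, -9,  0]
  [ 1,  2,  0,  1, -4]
λ = -4: alg = 2, geom = 2; λ = -3: alg = 3, geom = 2

Step 1 — factor the characteristic polynomial to read off the algebraic multiplicities:
  χ_A(x) = (x + 3)^3*(x + 4)^2

Step 2 — compute geometric multiplicities via the rank-nullity identity g(λ) = n − rank(A − λI):
  rank(A − (-4)·I) = 3, so dim ker(A − (-4)·I) = n − 3 = 2
  rank(A − (-3)·I) = 3, so dim ker(A − (-3)·I) = n − 3 = 2

Summary:
  λ = -4: algebraic multiplicity = 2, geometric multiplicity = 2
  λ = -3: algebraic multiplicity = 3, geometric multiplicity = 2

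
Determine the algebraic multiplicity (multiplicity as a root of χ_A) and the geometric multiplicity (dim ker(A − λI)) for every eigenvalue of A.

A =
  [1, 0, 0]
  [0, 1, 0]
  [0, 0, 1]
λ = 1: alg = 3, geom = 3

Step 1 — factor the characteristic polynomial to read off the algebraic multiplicities:
  χ_A(x) = (x - 1)^3

Step 2 — compute geometric multiplicities via the rank-nullity identity g(λ) = n − rank(A − λI):
  rank(A − (1)·I) = 0, so dim ker(A − (1)·I) = n − 0 = 3

Summary:
  λ = 1: algebraic multiplicity = 3, geometric multiplicity = 3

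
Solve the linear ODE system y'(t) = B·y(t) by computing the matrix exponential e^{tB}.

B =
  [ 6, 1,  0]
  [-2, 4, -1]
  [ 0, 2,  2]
e^{tB} =
  [t^2*exp(4*t) + 2*t*exp(4*t) + exp(4*t), t^2*exp(4*t) + t*exp(4*t), -t^2*exp(4*t)/2]
  [-2*t^2*exp(4*t) - 2*t*exp(4*t), -2*t^2*exp(4*t) + exp(4*t), t^2*exp(4*t) - t*exp(4*t)]
  [-2*t^2*exp(4*t), -2*t^2*exp(4*t) + 2*t*exp(4*t), t^2*exp(4*t) - 2*t*exp(4*t) + exp(4*t)]

Strategy: write B = P · J · P⁻¹ where J is a Jordan canonical form, so e^{tB} = P · e^{tJ} · P⁻¹, and e^{tJ} can be computed block-by-block.

B has Jordan form
J =
  [4, 1, 0]
  [0, 4, 1]
  [0, 0, 4]
(up to reordering of blocks).

Per-block formulas:
  For a 3×3 Jordan block J_3(4): exp(t · J_3(4)) = e^(4t)·(I + t·N + (t^2/2)·N^2), where N is the 3×3 nilpotent shift.

After assembling e^{tJ} and conjugating by P, we get:

e^{tB} =
  [t^2*exp(4*t) + 2*t*exp(4*t) + exp(4*t), t^2*exp(4*t) + t*exp(4*t), -t^2*exp(4*t)/2]
  [-2*t^2*exp(4*t) - 2*t*exp(4*t), -2*t^2*exp(4*t) + exp(4*t), t^2*exp(4*t) - t*exp(4*t)]
  [-2*t^2*exp(4*t), -2*t^2*exp(4*t) + 2*t*exp(4*t), t^2*exp(4*t) - 2*t*exp(4*t) + exp(4*t)]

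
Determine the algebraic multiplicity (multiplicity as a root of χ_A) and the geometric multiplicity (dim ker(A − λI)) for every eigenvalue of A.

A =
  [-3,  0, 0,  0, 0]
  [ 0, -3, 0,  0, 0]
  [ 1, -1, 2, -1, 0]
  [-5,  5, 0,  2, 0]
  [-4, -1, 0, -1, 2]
λ = -3: alg = 2, geom = 2; λ = 2: alg = 3, geom = 2

Step 1 — factor the characteristic polynomial to read off the algebraic multiplicities:
  χ_A(x) = (x - 2)^3*(x + 3)^2

Step 2 — compute geometric multiplicities via the rank-nullity identity g(λ) = n − rank(A − λI):
  rank(A − (-3)·I) = 3, so dim ker(A − (-3)·I) = n − 3 = 2
  rank(A − (2)·I) = 3, so dim ker(A − (2)·I) = n − 3 = 2

Summary:
  λ = -3: algebraic multiplicity = 2, geometric multiplicity = 2
  λ = 2: algebraic multiplicity = 3, geometric multiplicity = 2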